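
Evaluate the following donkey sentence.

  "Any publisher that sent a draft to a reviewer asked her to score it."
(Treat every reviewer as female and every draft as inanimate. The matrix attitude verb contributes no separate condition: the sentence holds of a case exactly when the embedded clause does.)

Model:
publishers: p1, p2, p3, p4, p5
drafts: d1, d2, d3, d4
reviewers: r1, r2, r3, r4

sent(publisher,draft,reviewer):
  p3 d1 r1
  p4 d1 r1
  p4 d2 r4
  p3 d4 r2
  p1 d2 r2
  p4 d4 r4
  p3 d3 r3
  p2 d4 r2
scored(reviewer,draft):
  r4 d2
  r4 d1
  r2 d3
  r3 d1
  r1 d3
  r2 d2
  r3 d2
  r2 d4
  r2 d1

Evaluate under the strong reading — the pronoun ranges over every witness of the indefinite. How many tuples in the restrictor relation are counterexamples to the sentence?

4

"her" takes "a reviewer" as antecedent and "it" takes "a draft"; both are donkey pronouns co-varying with the restrictor.
Strong reading: for every (p,d,r) with sent(p,d,r), scored(r,d).
Restrictor triples: (p1,d2,r2)→scored(r2,d2) ✓  (p2,d4,r2)→scored(r2,d4) ✓  (p3,d1,r1)→scored(r1,d1) ✗  (p3,d3,r3)→scored(r3,d3) ✗  (p3,d4,r2)→scored(r2,d4) ✓  (p4,d1,r1)→scored(r1,d1) ✗  (p4,d2,r4)→scored(r4,d2) ✓  (p4,d4,r4)→scored(r4,d4) ✗
Counterexamples (restrictor triples failing the scope): 4.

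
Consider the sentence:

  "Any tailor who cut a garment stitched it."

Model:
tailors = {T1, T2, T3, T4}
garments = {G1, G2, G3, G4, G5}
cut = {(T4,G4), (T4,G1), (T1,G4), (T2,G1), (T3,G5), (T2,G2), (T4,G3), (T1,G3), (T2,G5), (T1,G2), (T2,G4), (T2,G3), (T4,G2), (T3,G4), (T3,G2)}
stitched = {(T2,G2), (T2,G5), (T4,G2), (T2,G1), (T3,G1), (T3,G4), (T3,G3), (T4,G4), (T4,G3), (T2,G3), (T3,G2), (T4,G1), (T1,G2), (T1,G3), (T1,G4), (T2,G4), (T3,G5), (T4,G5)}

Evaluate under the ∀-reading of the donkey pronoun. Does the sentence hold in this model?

"it" takes "a garment" as antecedent — a donkey pronoun bound across the clause boundary.
Strong reading: for every (t,g) with cut(t,g), stitched(t,g).
Restrictor pairs: (T1,G2) ✓  (T1,G3) ✓  (T1,G4) ✓  (T2,G1) ✓  (T2,G2) ✓  (T2,G3) ✓  (T2,G4) ✓  (T2,G5) ✓  (T3,G2) ✓  (T3,G4) ✓  (T3,G5) ✓  (T4,G1) ✓  (T4,G2) ✓  (T4,G3) ✓  (T4,G4) ✓
Every restrictor pair satisfies the scope.

True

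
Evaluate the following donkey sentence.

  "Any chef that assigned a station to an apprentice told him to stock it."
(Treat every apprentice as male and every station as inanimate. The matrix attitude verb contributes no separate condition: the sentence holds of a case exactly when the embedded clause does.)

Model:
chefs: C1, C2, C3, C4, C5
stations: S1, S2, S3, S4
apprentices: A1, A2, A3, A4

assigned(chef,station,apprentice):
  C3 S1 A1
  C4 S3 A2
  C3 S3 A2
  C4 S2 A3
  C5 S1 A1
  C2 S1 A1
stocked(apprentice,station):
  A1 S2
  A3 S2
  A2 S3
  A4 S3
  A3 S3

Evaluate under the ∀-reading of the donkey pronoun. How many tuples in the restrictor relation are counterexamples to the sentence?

"him" takes "an apprentice" as antecedent and "it" takes "a station"; both are donkey pronouns co-varying with the restrictor.
Strong reading: for every (c,s,a) with assigned(c,s,a), stocked(a,s).
Restrictor triples: (C2,S1,A1)→stocked(A1,S1) ✗  (C3,S1,A1)→stocked(A1,S1) ✗  (C3,S3,A2)→stocked(A2,S3) ✓  (C4,S2,A3)→stocked(A3,S2) ✓  (C4,S3,A2)→stocked(A2,S3) ✓  (C5,S1,A1)→stocked(A1,S1) ✗
Counterexamples (restrictor triples failing the scope): 3.

3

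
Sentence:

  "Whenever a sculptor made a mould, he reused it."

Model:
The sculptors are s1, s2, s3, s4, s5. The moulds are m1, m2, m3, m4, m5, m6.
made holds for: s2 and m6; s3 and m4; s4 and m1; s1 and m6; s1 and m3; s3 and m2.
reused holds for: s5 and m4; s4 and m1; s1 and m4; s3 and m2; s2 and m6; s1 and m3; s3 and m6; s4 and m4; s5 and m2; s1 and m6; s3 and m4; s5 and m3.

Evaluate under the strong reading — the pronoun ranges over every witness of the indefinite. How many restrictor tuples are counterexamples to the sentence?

0

"it" takes "a mould" as antecedent — a donkey pronoun bound across the clause boundary.
Strong reading: for every (s,m) with made(s,m), reused(s,m).
Restrictor pairs: (s1,m3) ✓  (s1,m6) ✓  (s2,m6) ✓  (s3,m2) ✓  (s3,m4) ✓  (s4,m1) ✓
Counterexamples (restrictor pairs failing the scope): 0.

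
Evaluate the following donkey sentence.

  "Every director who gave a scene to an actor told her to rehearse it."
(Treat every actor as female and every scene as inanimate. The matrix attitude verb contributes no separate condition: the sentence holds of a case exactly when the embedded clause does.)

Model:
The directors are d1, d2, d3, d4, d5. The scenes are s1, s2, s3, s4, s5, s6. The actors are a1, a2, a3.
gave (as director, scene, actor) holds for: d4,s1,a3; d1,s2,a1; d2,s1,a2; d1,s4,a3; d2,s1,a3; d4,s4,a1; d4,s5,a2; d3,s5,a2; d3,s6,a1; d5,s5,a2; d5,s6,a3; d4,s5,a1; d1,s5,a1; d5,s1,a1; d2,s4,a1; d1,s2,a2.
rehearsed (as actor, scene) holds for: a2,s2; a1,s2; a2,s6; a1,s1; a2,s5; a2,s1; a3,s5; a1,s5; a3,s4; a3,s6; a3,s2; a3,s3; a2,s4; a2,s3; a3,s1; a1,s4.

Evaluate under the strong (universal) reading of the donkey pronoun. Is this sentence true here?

"her" takes "an actor" as antecedent and "it" takes "a scene"; both are donkey pronouns co-varying with the restrictor.
Strong reading: for every (d,s,a) with gave(d,s,a), rehearsed(a,s).
Restrictor triples: (d1,s2,a1)→rehearsed(a1,s2) ✓  (d1,s2,a2)→rehearsed(a2,s2) ✓  (d1,s4,a3)→rehearsed(a3,s4) ✓  (d1,s5,a1)→rehearsed(a1,s5) ✓  (d2,s1,a2)→rehearsed(a2,s1) ✓  (d2,s1,a3)→rehearsed(a3,s1) ✓  (d2,s4,a1)→rehearsed(a1,s4) ✓  (d3,s5,a2)→rehearsed(a2,s5) ✓  (d3,s6,a1)→rehearsed(a1,s6) ✗  (d4,s1,a3)→rehearsed(a3,s1) ✓  (d4,s4,a1)→rehearsed(a1,s4) ✓  (d4,s5,a1)→rehearsed(a1,s5) ✓  (d4,s5,a2)→rehearsed(a2,s5) ✓  (d5,s1,a1)→rehearsed(a1,s1) ✓  (d5,s5,a2)→rehearsed(a2,s5) ✓  (d5,s6,a3)→rehearsed(a3,s6) ✓
Counterexample: (d3,s6,a1) — rehearsed(a1,s6) does not hold.

False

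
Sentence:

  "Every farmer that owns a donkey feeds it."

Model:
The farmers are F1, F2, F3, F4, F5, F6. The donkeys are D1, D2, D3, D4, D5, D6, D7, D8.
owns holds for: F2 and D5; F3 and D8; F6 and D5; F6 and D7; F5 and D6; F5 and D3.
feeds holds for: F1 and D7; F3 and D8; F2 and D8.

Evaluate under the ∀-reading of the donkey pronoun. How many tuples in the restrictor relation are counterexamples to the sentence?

5

"it" takes "a donkey" as antecedent — a donkey pronoun bound across the clause boundary.
Strong reading: for every (f,d) with owns(f,d), feeds(f,d).
Restrictor pairs: (F2,D5) ✗  (F3,D8) ✓  (F5,D3) ✗  (F5,D6) ✗  (F6,D5) ✗  (F6,D7) ✗
Counterexamples (restrictor pairs failing the scope): 5.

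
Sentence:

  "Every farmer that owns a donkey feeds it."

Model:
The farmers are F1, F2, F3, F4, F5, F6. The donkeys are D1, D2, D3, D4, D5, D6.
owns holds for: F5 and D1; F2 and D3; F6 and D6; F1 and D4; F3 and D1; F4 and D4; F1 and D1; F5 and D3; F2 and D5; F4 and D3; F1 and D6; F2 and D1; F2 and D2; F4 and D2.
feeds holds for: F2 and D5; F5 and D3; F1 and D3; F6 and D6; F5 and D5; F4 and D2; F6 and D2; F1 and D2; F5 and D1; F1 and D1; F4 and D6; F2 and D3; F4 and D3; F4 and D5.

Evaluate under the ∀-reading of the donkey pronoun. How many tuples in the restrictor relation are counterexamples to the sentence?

"it" takes "a donkey" as antecedent — a donkey pronoun bound across the clause boundary.
Strong reading: for every (f,d) with owns(f,d), feeds(f,d).
Restrictor pairs: (F1,D1) ✓  (F1,D4) ✗  (F1,D6) ✗  (F2,D1) ✗  (F2,D2) ✗  (F2,D3) ✓  (F2,D5) ✓  (F3,D1) ✗  (F4,D2) ✓  (F4,D3) ✓  (F4,D4) ✗  (F5,D1) ✓  (F5,D3) ✓  (F6,D6) ✓
Counterexamples (restrictor pairs failing the scope): 6.

6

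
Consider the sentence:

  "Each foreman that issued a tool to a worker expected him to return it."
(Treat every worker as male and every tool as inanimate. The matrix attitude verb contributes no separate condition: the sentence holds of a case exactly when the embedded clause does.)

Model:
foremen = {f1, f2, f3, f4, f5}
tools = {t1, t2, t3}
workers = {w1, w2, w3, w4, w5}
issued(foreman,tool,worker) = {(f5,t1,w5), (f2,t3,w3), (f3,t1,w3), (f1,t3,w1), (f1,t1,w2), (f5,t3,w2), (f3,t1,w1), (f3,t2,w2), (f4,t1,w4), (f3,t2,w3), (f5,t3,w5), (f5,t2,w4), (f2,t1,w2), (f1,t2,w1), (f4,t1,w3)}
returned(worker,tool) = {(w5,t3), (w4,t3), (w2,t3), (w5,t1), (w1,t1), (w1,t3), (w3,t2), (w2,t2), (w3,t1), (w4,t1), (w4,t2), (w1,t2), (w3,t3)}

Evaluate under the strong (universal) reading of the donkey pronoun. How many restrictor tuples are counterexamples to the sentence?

2

"him" takes "a worker" as antecedent and "it" takes "a tool"; both are donkey pronouns co-varying with the restrictor.
Strong reading: for every (f,t,w) with issued(f,t,w), returned(w,t).
Restrictor triples: (f1,t1,w2)→returned(w2,t1) ✗  (f1,t2,w1)→returned(w1,t2) ✓  (f1,t3,w1)→returned(w1,t3) ✓  (f2,t1,w2)→returned(w2,t1) ✗  (f2,t3,w3)→returned(w3,t3) ✓  (f3,t1,w1)→returned(w1,t1) ✓  (f3,t1,w3)→returned(w3,t1) ✓  (f3,t2,w2)→returned(w2,t2) ✓  (f3,t2,w3)→returned(w3,t2) ✓  (f4,t1,w3)→returned(w3,t1) ✓  (f4,t1,w4)→returned(w4,t1) ✓  (f5,t1,w5)→returned(w5,t1) ✓  (f5,t2,w4)→returned(w4,t2) ✓  (f5,t3,w2)→returned(w2,t3) ✓  (f5,t3,w5)→returned(w5,t3) ✓
Counterexamples (restrictor triples failing the scope): 2.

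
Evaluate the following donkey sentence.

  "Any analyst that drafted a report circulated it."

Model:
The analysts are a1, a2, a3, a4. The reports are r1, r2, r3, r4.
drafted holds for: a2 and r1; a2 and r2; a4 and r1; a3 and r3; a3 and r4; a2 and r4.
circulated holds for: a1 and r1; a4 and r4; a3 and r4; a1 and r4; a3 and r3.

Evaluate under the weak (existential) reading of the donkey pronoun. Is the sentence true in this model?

"it" takes "a report" as antecedent — a donkey pronoun bound across the clause boundary.
Weak reading: every analyst a with some drafted-report has at least one drafted-report r such that circulated(a,r).
Per analyst: a2:✗  a3:✓  a4:✗
a2 has no witness among its drafted-reports.

False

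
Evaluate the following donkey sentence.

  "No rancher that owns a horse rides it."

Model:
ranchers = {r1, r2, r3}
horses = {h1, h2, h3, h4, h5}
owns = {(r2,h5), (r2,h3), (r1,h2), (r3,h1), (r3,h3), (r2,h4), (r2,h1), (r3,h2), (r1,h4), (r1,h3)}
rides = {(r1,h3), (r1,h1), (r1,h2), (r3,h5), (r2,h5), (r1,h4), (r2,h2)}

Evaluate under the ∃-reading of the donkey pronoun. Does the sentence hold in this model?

False

"it" takes "a horse" as antecedent — a donkey pronoun bound across the clause boundary.
Truth condition: for no (r,h) with owns(r,h) does rides(r,h) hold.
Restrictor pairs — does the scope hold? (r1,h2):holds  (r1,h3):holds  (r1,h4):holds  (r2,h1):fails  (r2,h3):fails  (r2,h4):fails  (r2,h5):holds  (r3,h1):fails  (r3,h2):fails  (r3,h3):fails
Scope holds for 4 pair(s), so the sentence is false.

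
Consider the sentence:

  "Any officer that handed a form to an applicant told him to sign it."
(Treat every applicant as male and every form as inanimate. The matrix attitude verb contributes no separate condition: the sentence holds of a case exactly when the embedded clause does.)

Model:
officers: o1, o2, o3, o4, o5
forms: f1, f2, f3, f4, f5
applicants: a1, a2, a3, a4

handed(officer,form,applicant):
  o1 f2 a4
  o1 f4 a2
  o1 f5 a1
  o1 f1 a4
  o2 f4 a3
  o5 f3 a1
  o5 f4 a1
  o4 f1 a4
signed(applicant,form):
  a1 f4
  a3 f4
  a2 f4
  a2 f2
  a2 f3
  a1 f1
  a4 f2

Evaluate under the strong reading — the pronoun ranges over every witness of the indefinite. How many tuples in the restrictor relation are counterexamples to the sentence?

4

"him" takes "an applicant" as antecedent and "it" takes "a form"; both are donkey pronouns co-varying with the restrictor.
Strong reading: for every (o,f,a) with handed(o,f,a), signed(a,f).
Restrictor triples: (o1,f1,a4)→signed(a4,f1) ✗  (o1,f2,a4)→signed(a4,f2) ✓  (o1,f4,a2)→signed(a2,f4) ✓  (o1,f5,a1)→signed(a1,f5) ✗  (o2,f4,a3)→signed(a3,f4) ✓  (o4,f1,a4)→signed(a4,f1) ✗  (o5,f3,a1)→signed(a1,f3) ✗  (o5,f4,a1)→signed(a1,f4) ✓
Counterexamples (restrictor triples failing the scope): 4.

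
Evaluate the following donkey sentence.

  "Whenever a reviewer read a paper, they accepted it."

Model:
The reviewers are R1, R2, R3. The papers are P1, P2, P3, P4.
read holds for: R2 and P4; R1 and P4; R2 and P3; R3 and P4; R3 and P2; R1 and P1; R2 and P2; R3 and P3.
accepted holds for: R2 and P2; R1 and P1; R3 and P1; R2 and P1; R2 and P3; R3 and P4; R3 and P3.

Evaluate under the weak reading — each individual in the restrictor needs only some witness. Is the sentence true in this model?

True

"it" takes "a paper" as antecedent — a donkey pronoun bound across the clause boundary.
Weak reading: every reviewer r with some read-paper has at least one read-paper p such that accepted(r,p).
Per reviewer: R1:✓  R2:✓  R3:✓
Every reviewer in the restrictor has a witness.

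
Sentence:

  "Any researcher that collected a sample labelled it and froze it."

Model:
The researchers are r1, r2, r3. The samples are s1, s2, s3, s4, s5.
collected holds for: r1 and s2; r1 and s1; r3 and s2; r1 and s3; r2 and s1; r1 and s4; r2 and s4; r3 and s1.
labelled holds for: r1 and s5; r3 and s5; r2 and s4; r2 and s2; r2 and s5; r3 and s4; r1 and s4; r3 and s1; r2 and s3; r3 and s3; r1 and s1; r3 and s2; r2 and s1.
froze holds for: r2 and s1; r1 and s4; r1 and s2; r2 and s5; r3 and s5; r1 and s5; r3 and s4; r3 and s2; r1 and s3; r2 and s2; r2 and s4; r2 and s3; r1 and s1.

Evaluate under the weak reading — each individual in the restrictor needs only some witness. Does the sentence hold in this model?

"it" takes "a sample" as antecedent — a donkey pronoun bound across the clause boundary.
Weak reading: every researcher r with some collected-sample has at least one collected-sample s such that labelled(r,s) ∧ froze(r,s).
Per researcher: r1:✓  r2:✓  r3:✓
Every researcher in the restrictor has a witness.

True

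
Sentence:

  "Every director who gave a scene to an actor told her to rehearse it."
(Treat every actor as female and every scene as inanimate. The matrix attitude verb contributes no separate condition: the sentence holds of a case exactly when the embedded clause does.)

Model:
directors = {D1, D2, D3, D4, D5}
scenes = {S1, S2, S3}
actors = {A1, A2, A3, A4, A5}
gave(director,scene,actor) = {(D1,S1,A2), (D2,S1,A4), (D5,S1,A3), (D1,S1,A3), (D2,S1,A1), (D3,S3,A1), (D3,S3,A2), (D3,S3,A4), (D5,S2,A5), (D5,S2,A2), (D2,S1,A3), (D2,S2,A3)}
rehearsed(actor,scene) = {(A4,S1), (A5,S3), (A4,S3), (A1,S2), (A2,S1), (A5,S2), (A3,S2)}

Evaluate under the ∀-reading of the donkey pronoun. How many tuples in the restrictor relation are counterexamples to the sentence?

"her" takes "an actor" as antecedent and "it" takes "a scene"; both are donkey pronouns co-varying with the restrictor.
Strong reading: for every (d,s,a) with gave(d,s,a), rehearsed(a,s).
Restrictor triples: (D1,S1,A2)→rehearsed(A2,S1) ✓  (D1,S1,A3)→rehearsed(A3,S1) ✗  (D2,S1,A1)→rehearsed(A1,S1) ✗  (D2,S1,A3)→rehearsed(A3,S1) ✗  (D2,S1,A4)→rehearsed(A4,S1) ✓  (D2,S2,A3)→rehearsed(A3,S2) ✓  (D3,S3,A1)→rehearsed(A1,S3) ✗  (D3,S3,A2)→rehearsed(A2,S3) ✗  (D3,S3,A4)→rehearsed(A4,S3) ✓  (D5,S1,A3)→rehearsed(A3,S1) ✗  (D5,S2,A2)→rehearsed(A2,S2) ✗  (D5,S2,A5)→rehearsed(A5,S2) ✓
Counterexamples (restrictor triples failing the scope): 7.

7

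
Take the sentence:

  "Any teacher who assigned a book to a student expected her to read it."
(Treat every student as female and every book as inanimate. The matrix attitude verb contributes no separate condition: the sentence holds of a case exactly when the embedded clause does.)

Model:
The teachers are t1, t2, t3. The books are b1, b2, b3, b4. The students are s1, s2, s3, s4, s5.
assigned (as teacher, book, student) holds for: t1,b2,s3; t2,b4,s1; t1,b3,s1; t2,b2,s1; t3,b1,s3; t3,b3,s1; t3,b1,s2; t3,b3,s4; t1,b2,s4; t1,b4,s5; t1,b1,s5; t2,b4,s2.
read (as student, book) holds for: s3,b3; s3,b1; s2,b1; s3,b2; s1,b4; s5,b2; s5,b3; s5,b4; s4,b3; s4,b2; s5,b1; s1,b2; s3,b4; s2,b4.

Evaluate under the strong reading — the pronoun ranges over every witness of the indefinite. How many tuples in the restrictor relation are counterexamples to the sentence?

2

"her" takes "a student" as antecedent and "it" takes "a book"; both are donkey pronouns co-varying with the restrictor.
Strong reading: for every (t,b,s) with assigned(t,b,s), read(s,b).
Restrictor triples: (t1,b1,s5)→read(s5,b1) ✓  (t1,b2,s3)→read(s3,b2) ✓  (t1,b2,s4)→read(s4,b2) ✓  (t1,b3,s1)→read(s1,b3) ✗  (t1,b4,s5)→read(s5,b4) ✓  (t2,b2,s1)→read(s1,b2) ✓  (t2,b4,s1)→read(s1,b4) ✓  (t2,b4,s2)→read(s2,b4) ✓  (t3,b1,s2)→read(s2,b1) ✓  (t3,b1,s3)→read(s3,b1) ✓  (t3,b3,s1)→read(s1,b3) ✗  (t3,b3,s4)→read(s4,b3) ✓
Counterexamples (restrictor triples failing the scope): 2.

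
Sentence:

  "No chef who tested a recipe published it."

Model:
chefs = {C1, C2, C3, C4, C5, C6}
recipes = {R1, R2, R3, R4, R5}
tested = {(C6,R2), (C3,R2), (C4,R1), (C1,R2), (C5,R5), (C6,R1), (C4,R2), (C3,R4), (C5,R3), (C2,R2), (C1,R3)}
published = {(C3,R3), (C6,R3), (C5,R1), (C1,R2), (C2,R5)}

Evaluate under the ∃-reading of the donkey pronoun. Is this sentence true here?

"it" takes "a recipe" as antecedent — a donkey pronoun bound across the clause boundary.
Truth condition: for no (c,r) with tested(c,r) does published(c,r) hold.
Restrictor pairs — does the scope hold? (C1,R2):holds  (C1,R3):fails  (C2,R2):fails  (C3,R2):fails  (C3,R4):fails  (C4,R1):fails  (C4,R2):fails  (C5,R3):fails  (C5,R5):fails  (C6,R1):fails  (C6,R2):fails
Scope holds for 1 pair(s), so the sentence is false.

False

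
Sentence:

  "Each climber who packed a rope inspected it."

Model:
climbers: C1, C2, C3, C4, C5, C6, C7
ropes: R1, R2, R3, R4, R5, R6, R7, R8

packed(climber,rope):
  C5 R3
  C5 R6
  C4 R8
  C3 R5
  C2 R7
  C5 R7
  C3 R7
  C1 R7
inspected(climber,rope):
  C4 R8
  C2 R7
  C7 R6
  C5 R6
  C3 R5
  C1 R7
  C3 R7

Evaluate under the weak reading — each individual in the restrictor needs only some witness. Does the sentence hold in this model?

"it" takes "a rope" as antecedent — a donkey pronoun bound across the clause boundary.
Weak reading: every climber c with some packed-rope has at least one packed-rope r such that inspected(c,r).
Per climber: C1:✓  C2:✓  C3:✓  C4:✓  C5:✓
Every climber in the restrictor has a witness.

True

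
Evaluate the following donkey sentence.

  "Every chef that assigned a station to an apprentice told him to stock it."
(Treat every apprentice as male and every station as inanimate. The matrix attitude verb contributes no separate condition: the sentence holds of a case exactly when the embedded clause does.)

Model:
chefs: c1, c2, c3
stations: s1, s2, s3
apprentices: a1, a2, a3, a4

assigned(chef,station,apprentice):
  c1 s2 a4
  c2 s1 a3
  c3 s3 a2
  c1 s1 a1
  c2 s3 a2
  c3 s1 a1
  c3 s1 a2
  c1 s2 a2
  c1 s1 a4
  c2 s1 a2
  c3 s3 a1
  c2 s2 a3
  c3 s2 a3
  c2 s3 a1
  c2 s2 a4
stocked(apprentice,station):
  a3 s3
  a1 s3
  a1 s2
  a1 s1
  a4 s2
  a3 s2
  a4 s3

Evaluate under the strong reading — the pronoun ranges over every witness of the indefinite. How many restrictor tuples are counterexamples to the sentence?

"him" takes "an apprentice" as antecedent and "it" takes "a station"; both are donkey pronouns co-varying with the restrictor.
Strong reading: for every (c,s,a) with assigned(c,s,a), stocked(a,s).
Restrictor triples: (c1,s1,a1)→stocked(a1,s1) ✓  (c1,s1,a4)→stocked(a4,s1) ✗  (c1,s2,a2)→stocked(a2,s2) ✗  (c1,s2,a4)→stocked(a4,s2) ✓  (c2,s1,a2)→stocked(a2,s1) ✗  (c2,s1,a3)→stocked(a3,s1) ✗  (c2,s2,a3)→stocked(a3,s2) ✓  (c2,s2,a4)→stocked(a4,s2) ✓  (c2,s3,a1)→stocked(a1,s3) ✓  (c2,s3,a2)→stocked(a2,s3) ✗  (c3,s1,a1)→stocked(a1,s1) ✓  (c3,s1,a2)→stocked(a2,s1) ✗  (c3,s2,a3)→stocked(a3,s2) ✓  (c3,s3,a1)→stocked(a1,s3) ✓  (c3,s3,a2)→stocked(a2,s3) ✗
Counterexamples (restrictor triples failing the scope): 7.

7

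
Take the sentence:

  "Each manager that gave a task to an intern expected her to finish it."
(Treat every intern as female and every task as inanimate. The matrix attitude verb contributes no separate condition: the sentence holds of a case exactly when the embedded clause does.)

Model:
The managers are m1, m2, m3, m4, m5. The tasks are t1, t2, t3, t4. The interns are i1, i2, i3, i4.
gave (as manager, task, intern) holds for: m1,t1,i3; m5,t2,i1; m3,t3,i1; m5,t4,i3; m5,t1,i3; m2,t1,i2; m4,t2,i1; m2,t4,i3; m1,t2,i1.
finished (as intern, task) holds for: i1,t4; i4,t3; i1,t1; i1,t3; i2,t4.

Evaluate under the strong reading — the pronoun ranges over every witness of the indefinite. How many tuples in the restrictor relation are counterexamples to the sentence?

8

"her" takes "an intern" as antecedent and "it" takes "a task"; both are donkey pronouns co-varying with the restrictor.
Strong reading: for every (m,t,i) with gave(m,t,i), finished(i,t).
Restrictor triples: (m1,t1,i3)→finished(i3,t1) ✗  (m1,t2,i1)→finished(i1,t2) ✗  (m2,t1,i2)→finished(i2,t1) ✗  (m2,t4,i3)→finished(i3,t4) ✗  (m3,t3,i1)→finished(i1,t3) ✓  (m4,t2,i1)→finished(i1,t2) ✗  (m5,t1,i3)→finished(i3,t1) ✗  (m5,t2,i1)→finished(i1,t2) ✗  (m5,t4,i3)→finished(i3,t4) ✗
Counterexamples (restrictor triples failing the scope): 8.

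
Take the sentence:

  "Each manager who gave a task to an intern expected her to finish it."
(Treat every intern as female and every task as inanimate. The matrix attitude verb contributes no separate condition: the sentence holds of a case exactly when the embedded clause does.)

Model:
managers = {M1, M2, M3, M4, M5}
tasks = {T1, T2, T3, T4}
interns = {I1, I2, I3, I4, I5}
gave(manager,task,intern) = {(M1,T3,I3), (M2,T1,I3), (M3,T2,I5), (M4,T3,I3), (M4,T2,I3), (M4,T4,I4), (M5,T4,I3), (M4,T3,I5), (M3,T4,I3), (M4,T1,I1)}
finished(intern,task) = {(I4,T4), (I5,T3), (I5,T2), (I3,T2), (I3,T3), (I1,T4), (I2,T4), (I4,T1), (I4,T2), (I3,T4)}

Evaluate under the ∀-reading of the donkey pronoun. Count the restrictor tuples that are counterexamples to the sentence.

"her" takes "an intern" as antecedent and "it" takes "a task"; both are donkey pronouns co-varying with the restrictor.
Strong reading: for every (m,t,i) with gave(m,t,i), finished(i,t).
Restrictor triples: (M1,T3,I3)→finished(I3,T3) ✓  (M2,T1,I3)→finished(I3,T1) ✗  (M3,T2,I5)→finished(I5,T2) ✓  (M3,T4,I3)→finished(I3,T4) ✓  (M4,T1,I1)→finished(I1,T1) ✗  (M4,T2,I3)→finished(I3,T2) ✓  (M4,T3,I3)→finished(I3,T3) ✓  (M4,T3,I5)→finished(I5,T3) ✓  (M4,T4,I4)→finished(I4,T4) ✓  (M5,T4,I3)→finished(I3,T4) ✓
Counterexamples (restrictor triples failing the scope): 2.

2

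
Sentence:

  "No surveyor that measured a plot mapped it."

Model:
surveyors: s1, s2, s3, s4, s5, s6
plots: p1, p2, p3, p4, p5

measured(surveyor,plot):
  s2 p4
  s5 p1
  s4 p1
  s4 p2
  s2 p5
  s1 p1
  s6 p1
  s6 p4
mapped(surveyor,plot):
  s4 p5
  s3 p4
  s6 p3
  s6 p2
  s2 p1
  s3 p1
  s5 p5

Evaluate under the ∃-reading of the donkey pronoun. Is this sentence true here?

"it" takes "a plot" as antecedent — a donkey pronoun bound across the clause boundary.
Truth condition: for no (s,p) with measured(s,p) does mapped(s,p) hold.
Restrictor pairs — does the scope hold? (s1,p1):fails  (s2,p4):fails  (s2,p5):fails  (s4,p1):fails  (s4,p2):fails  (s5,p1):fails  (s6,p1):fails  (s6,p4):fails
Scope holds for no restrictor pair, so the sentence is true.

True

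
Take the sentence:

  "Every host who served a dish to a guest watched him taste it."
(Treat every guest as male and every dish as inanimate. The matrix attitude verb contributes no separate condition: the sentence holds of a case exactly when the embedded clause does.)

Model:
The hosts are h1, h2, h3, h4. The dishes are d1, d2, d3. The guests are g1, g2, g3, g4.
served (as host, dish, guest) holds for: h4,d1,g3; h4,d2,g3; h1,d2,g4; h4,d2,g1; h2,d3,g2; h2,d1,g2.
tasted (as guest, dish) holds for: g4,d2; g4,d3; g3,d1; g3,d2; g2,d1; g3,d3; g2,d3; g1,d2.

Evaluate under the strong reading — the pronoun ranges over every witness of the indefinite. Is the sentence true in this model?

True

"him" takes "a guest" as antecedent and "it" takes "a dish"; both are donkey pronouns co-varying with the restrictor.
Strong reading: for every (h,d,g) with served(h,d,g), tasted(g,d).
Restrictor triples: (h1,d2,g4)→tasted(g4,d2) ✓  (h2,d1,g2)→tasted(g2,d1) ✓  (h2,d3,g2)→tasted(g2,d3) ✓  (h4,d1,g3)→tasted(g3,d1) ✓  (h4,d2,g1)→tasted(g1,d2) ✓  (h4,d2,g3)→tasted(g3,d2) ✓
Every restrictor triple satisfies the scope.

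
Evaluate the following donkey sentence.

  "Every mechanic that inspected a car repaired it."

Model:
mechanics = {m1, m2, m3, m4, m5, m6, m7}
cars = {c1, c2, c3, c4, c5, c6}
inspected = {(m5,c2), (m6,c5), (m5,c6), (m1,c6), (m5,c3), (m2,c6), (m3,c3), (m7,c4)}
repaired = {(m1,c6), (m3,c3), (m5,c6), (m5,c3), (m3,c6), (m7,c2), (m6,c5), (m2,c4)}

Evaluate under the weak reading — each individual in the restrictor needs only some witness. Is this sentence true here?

False

"it" takes "a car" as antecedent — a donkey pronoun bound across the clause boundary.
Weak reading: every mechanic m with some inspected-car has at least one inspected-car c such that repaired(m,c).
Per mechanic: m1:✓  m2:✗  m3:✓  m5:✓  m6:✓  m7:✗
m2 has no witness among its inspected-cars.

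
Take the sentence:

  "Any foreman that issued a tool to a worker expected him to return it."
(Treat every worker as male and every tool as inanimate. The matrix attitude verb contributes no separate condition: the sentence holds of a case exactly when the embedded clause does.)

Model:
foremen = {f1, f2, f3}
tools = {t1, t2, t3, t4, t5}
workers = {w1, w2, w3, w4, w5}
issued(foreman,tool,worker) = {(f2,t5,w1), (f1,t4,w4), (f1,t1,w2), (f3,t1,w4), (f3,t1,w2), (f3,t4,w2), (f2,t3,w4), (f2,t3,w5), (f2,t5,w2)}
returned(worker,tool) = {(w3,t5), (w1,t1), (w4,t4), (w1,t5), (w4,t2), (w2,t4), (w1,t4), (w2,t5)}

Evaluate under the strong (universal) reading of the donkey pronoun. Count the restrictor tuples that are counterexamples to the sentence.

"him" takes "a worker" as antecedent and "it" takes "a tool"; both are donkey pronouns co-varying with the restrictor.
Strong reading: for every (f,t,w) with issued(f,t,w), returned(w,t).
Restrictor triples: (f1,t1,w2)→returned(w2,t1) ✗  (f1,t4,w4)→returned(w4,t4) ✓  (f2,t3,w4)→returned(w4,t3) ✗  (f2,t3,w5)→returned(w5,t3) ✗  (f2,t5,w1)→returned(w1,t5) ✓  (f2,t5,w2)→returned(w2,t5) ✓  (f3,t1,w2)→returned(w2,t1) ✗  (f3,t1,w4)→returned(w4,t1) ✗  (f3,t4,w2)→returned(w2,t4) ✓
Counterexamples (restrictor triples failing the scope): 5.

5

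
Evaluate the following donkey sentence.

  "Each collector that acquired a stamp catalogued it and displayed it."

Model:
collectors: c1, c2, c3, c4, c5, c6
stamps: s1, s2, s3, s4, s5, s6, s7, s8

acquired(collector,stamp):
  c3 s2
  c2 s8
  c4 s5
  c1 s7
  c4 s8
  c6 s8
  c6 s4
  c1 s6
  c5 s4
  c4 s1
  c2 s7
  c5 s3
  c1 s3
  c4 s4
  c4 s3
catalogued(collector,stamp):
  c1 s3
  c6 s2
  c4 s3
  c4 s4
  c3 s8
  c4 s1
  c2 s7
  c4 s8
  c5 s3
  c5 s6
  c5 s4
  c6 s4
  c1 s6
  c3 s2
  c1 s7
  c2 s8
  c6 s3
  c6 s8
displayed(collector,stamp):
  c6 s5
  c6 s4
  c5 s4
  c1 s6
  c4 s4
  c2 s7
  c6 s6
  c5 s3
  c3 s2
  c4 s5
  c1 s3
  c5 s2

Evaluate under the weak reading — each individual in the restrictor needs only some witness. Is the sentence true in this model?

"it" takes "a stamp" as antecedent — a donkey pronoun bound across the clause boundary.
Weak reading: every collector c with some acquired-stamp has at least one acquired-stamp s such that catalogued(c,s) ∧ displayed(c,s).
Per collector: c1:✓  c2:✓  c3:✓  c4:✓  c5:✓  c6:✓
Every collector in the restrictor has a witness.

True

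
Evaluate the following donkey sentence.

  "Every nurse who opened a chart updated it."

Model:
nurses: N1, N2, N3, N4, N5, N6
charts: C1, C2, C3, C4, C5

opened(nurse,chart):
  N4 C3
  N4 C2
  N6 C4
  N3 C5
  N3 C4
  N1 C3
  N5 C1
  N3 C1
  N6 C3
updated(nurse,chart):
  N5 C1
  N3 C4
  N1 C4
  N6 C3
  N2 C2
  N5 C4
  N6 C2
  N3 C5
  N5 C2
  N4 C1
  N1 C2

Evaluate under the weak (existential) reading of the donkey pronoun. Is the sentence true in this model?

"it" takes "a chart" as antecedent — a donkey pronoun bound across the clause boundary.
Weak reading: every nurse n with some opened-chart has at least one opened-chart c such that updated(n,c).
Per nurse: N1:✗  N3:✓  N4:✗  N5:✓  N6:✓
N1 has no witness among its opened-charts.

False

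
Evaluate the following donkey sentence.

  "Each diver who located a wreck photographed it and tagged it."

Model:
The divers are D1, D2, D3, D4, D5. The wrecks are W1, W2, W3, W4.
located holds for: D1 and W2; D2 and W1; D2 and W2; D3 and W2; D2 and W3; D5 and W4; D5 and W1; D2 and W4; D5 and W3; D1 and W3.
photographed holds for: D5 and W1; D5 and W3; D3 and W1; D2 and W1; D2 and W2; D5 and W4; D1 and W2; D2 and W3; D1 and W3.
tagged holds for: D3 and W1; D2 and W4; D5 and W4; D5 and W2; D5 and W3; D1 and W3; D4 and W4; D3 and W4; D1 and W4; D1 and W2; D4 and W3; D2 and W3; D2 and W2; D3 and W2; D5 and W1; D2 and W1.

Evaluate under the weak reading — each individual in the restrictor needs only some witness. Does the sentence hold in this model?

"it" takes "a wreck" as antecedent — a donkey pronoun bound across the clause boundary.
Weak reading: every diver d with some located-wreck has at least one located-wreck w such that photographed(d,w) ∧ tagged(d,w).
Per diver: D1:✓  D2:✓  D3:✗  D5:✓
D3 has no witness among its located-wrecks.

False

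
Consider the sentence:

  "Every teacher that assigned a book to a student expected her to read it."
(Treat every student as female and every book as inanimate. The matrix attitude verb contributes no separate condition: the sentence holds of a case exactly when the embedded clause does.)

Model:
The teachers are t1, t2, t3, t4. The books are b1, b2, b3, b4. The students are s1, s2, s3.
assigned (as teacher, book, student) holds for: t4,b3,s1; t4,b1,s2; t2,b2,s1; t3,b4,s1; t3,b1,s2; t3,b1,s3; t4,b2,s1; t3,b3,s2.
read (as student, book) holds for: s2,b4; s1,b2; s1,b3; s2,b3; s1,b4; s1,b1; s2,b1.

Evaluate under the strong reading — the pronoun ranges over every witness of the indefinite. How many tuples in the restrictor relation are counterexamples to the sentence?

"her" takes "a student" as antecedent and "it" takes "a book"; both are donkey pronouns co-varying with the restrictor.
Strong reading: for every (t,b,s) with assigned(t,b,s), read(s,b).
Restrictor triples: (t2,b2,s1)→read(s1,b2) ✓  (t3,b1,s2)→read(s2,b1) ✓  (t3,b1,s3)→read(s3,b1) ✗  (t3,b3,s2)→read(s2,b3) ✓  (t3,b4,s1)→read(s1,b4) ✓  (t4,b1,s2)→read(s2,b1) ✓  (t4,b2,s1)→read(s1,b2) ✓  (t4,b3,s1)→read(s1,b3) ✓
Counterexamples (restrictor triples failing the scope): 1.

1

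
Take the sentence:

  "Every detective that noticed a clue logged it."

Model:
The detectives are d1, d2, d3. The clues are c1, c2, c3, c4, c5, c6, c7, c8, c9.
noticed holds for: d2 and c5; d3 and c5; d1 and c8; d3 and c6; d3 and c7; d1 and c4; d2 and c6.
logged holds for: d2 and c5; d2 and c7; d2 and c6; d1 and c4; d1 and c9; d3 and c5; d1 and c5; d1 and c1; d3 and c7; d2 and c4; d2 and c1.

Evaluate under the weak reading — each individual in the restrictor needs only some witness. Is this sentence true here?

"it" takes "a clue" as antecedent — a donkey pronoun bound across the clause boundary.
Weak reading: every detective d with some noticed-clue has at least one noticed-clue c such that logged(d,c).
Per detective: d1:✓  d2:✓  d3:✓
Every detective in the restrictor has a witness.

True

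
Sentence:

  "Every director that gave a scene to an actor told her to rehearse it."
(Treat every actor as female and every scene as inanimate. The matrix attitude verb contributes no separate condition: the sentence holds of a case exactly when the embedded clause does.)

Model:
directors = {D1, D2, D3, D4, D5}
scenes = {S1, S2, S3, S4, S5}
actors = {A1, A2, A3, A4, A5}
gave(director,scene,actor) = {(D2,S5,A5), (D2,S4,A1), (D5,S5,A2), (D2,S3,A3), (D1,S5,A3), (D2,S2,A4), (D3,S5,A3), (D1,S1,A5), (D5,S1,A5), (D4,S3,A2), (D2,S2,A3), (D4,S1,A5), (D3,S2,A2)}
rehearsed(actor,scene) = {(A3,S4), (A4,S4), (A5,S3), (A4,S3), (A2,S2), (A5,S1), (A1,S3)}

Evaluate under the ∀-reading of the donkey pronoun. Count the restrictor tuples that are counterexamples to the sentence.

9

"her" takes "an actor" as antecedent and "it" takes "a scene"; both are donkey pronouns co-varying with the restrictor.
Strong reading: for every (d,s,a) with gave(d,s,a), rehearsed(a,s).
Restrictor triples: (D1,S1,A5)→rehearsed(A5,S1) ✓  (D1,S5,A3)→rehearsed(A3,S5) ✗  (D2,S2,A3)→rehearsed(A3,S2) ✗  (D2,S2,A4)→rehearsed(A4,S2) ✗  (D2,S3,A3)→rehearsed(A3,S3) ✗  (D2,S4,A1)→rehearsed(A1,S4) ✗  (D2,S5,A5)→rehearsed(A5,S5) ✗  (D3,S2,A2)→rehearsed(A2,S2) ✓  (D3,S5,A3)→rehearsed(A3,S5) ✗  (D4,S1,A5)→rehearsed(A5,S1) ✓  (D4,S3,A2)→rehearsed(A2,S3) ✗  (D5,S1,A5)→rehearsed(A5,S1) ✓  (D5,S5,A2)→rehearsed(A2,S5) ✗
Counterexamples (restrictor triples failing the scope): 9.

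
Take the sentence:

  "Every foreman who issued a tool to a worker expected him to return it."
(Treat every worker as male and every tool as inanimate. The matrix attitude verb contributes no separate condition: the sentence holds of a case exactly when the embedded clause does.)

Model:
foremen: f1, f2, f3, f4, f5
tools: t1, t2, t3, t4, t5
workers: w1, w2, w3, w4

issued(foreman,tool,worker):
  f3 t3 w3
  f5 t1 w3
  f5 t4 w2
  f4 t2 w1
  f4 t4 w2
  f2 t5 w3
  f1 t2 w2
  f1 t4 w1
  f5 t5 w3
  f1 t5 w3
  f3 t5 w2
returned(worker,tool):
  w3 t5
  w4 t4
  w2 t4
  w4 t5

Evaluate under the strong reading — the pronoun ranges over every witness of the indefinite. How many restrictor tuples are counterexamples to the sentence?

"him" takes "a worker" as antecedent and "it" takes "a tool"; both are donkey pronouns co-varying with the restrictor.
Strong reading: for every (f,t,w) with issued(f,t,w), returned(w,t).
Restrictor triples: (f1,t2,w2)→returned(w2,t2) ✗  (f1,t4,w1)→returned(w1,t4) ✗  (f1,t5,w3)→returned(w3,t5) ✓  (f2,t5,w3)→returned(w3,t5) ✓  (f3,t3,w3)→returned(w3,t3) ✗  (f3,t5,w2)→returned(w2,t5) ✗  (f4,t2,w1)→returned(w1,t2) ✗  (f4,t4,w2)→returned(w2,t4) ✓  (f5,t1,w3)→returned(w3,t1) ✗  (f5,t4,w2)→returned(w2,t4) ✓  (f5,t5,w3)→returned(w3,t5) ✓
Counterexamples (restrictor triples failing the scope): 6.

6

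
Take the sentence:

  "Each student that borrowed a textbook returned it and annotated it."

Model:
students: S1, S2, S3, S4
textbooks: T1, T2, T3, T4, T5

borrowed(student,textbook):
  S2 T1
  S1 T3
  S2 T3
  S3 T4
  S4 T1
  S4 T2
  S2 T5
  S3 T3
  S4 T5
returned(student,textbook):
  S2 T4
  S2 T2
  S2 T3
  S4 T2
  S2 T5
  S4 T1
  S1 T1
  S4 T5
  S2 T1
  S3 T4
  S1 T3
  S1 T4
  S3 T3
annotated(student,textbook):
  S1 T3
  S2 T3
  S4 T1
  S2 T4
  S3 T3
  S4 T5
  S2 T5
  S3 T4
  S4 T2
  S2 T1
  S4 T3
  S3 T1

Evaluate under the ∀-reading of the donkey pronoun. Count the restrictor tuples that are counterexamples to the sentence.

0

"it" takes "a textbook" as antecedent — a donkey pronoun bound across the clause boundary.
Strong reading: for every (s,t) with borrowed(s,t), returned(s,t) ∧ annotated(s,t).
Restrictor pairs: (S1,T3) ✓  (S2,T1) ✓  (S2,T3) ✓  (S2,T5) ✓  (S3,T3) ✓  (S3,T4) ✓  (S4,T1) ✓  (S4,T2) ✓  (S4,T5) ✓
Counterexamples (restrictor pairs failing the scope): 0.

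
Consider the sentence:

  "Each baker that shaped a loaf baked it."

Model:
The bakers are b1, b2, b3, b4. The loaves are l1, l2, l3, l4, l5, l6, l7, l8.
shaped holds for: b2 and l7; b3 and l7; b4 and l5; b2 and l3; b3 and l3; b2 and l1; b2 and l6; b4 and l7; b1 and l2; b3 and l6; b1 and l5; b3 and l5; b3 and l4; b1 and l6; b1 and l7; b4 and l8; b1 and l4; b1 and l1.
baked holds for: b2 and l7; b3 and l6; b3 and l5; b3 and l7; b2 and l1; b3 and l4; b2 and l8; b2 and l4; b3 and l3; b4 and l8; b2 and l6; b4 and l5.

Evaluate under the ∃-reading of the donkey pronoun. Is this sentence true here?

"it" takes "a loaf" as antecedent — a donkey pronoun bound across the clause boundary.
Weak reading: every baker b with some shaped-loaf has at least one shaped-loaf l such that baked(b,l).
Per baker: b1:✗  b2:✓  b3:✓  b4:✓
b1 has no witness among its shaped-loaves.

False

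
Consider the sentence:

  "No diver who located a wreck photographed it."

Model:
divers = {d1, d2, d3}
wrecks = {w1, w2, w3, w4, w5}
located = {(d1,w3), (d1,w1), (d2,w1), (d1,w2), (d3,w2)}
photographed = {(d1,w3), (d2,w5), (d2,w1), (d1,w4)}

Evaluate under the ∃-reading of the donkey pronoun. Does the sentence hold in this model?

"it" takes "a wreck" as antecedent — a donkey pronoun bound across the clause boundary.
Truth condition: for no (d,w) with located(d,w) does photographed(d,w) hold.
Restrictor pairs — does the scope hold? (d1,w1):fails  (d1,w2):fails  (d1,w3):holds  (d2,w1):holds  (d3,w2):fails
Scope holds for 2 pair(s), so the sentence is false.

False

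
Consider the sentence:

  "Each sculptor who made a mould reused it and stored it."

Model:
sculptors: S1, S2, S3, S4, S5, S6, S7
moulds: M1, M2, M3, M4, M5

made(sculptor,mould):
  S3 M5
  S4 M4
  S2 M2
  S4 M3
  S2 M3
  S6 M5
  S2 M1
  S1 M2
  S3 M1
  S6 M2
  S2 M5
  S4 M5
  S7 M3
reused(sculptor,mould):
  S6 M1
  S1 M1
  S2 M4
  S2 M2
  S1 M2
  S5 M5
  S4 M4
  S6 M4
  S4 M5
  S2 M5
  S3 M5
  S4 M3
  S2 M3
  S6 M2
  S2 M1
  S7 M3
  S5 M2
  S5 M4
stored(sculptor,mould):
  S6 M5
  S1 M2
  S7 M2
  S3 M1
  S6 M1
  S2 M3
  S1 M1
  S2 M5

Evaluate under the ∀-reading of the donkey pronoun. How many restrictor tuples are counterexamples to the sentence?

10

"it" takes "a mould" as antecedent — a donkey pronoun bound across the clause boundary.
Strong reading: for every (s,m) with made(s,m), reused(s,m) ∧ stored(s,m).
Restrictor pairs: (S1,M2) ✓  (S2,M1) ✗  (S2,M2) ✗  (S2,M3) ✓  (S2,M5) ✓  (S3,M1) ✗  (S3,M5) ✗  (S4,M3) ✗  (S4,M4) ✗  (S4,M5) ✗  (S6,M2) ✗  (S6,M5) ✗  (S7,M3) ✗
Counterexamples (restrictor pairs failing the scope): 10.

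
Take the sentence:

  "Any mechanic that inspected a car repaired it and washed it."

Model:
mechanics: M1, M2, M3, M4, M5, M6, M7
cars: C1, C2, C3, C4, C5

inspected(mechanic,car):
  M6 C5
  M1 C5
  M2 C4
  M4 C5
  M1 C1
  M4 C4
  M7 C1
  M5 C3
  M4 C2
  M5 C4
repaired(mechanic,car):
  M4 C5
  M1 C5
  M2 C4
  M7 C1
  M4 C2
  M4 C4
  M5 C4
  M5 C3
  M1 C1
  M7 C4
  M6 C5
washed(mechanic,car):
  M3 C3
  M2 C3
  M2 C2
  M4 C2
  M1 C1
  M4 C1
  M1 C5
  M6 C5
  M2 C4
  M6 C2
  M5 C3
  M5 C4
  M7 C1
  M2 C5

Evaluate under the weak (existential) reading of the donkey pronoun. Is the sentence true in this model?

"it" takes "a car" as antecedent — a donkey pronoun bound across the clause boundary.
Weak reading: every mechanic m with some inspected-car has at least one inspected-car c such that repaired(m,c) ∧ washed(m,c).
Per mechanic: M1:✓  M2:✓  M4:✓  M5:✓  M6:✓  M7:✓
Every mechanic in the restrictor has a witness.

True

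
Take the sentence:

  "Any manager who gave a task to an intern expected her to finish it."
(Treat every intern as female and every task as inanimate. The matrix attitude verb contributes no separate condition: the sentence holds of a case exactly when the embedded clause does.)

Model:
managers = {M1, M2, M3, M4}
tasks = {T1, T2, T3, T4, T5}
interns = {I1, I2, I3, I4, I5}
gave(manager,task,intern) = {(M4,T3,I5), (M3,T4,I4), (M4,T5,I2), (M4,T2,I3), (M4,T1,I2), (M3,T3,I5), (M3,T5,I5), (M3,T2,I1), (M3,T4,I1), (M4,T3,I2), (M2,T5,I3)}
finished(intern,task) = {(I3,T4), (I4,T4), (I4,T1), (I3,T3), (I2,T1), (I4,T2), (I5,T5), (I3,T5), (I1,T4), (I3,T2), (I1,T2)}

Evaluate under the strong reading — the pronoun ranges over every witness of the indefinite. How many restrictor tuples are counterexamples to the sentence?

4

"her" takes "an intern" as antecedent and "it" takes "a task"; both are donkey pronouns co-varying with the restrictor.
Strong reading: for every (m,t,i) with gave(m,t,i), finished(i,t).
Restrictor triples: (M2,T5,I3)→finished(I3,T5) ✓  (M3,T2,I1)→finished(I1,T2) ✓  (M3,T3,I5)→finished(I5,T3) ✗  (M3,T4,I1)→finished(I1,T4) ✓  (M3,T4,I4)→finished(I4,T4) ✓  (M3,T5,I5)→finished(I5,T5) ✓  (M4,T1,I2)→finished(I2,T1) ✓  (M4,T2,I3)→finished(I3,T2) ✓  (M4,T3,I2)→finished(I2,T3) ✗  (M4,T3,I5)→finished(I5,T3) ✗  (M4,T5,I2)→finished(I2,T5) ✗
Counterexamples (restrictor triples failing the scope): 4.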